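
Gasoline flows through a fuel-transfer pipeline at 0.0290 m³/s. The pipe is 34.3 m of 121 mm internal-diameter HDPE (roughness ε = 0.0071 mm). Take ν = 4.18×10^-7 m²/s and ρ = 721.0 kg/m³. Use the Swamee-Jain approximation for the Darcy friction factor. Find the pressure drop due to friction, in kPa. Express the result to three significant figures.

V = 4Q/(πD²) = 4·0.0290/(π·0.121²) = 2.522 m/s
Re = VD/ν = 2.522·0.121/4.18×10^-7 = 7.30×10^5 → turbulent
ε/D = 0.0071/121 = 5.87×10^-5
Swamee-Jain: f = 0.01330
h_f = f(L/D)V²/(2g) = 0.01330·(34.3/0.121)·2.522²/(2·9.81) = 1.222 m
Δp = ρg·h_f = 721.0·9.81·1.222 = 8.645 kPa

Δp ≈ 8.64 kPa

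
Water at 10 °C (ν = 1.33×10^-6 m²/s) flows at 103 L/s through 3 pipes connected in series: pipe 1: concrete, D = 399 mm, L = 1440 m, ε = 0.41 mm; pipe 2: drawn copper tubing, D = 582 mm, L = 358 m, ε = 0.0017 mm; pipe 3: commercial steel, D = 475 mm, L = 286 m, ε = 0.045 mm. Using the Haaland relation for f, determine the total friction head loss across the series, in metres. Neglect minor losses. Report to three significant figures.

H ≈ 2.84 m

Pipe 1: V = 0.8238 m/s, Re = 2.47×10^5, ε/D = 0.00103, f = 0.02081, h_1 = f(L/D)V²/2g = 2.597 m
Pipe 2: V = 0.3872 m/s, Re = 1.69×10^5, ε/D = 2.92×10^-6, f = 0.01603, h_2 = f(L/D)V²/2g = 0.07532 m
Pipe 3: V = 0.5812 m/s, Re = 2.08×10^5, ε/D = 9.47×10^-5, f = 0.01605, h_3 = f(L/D)V²/2g = 0.1664 m
Series → Q common, losses add: H = Σh = 2.839 m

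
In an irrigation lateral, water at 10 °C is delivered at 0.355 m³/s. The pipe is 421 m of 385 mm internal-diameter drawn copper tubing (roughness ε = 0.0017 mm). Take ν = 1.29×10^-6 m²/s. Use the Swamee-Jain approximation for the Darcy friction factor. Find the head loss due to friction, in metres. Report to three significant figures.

V = 4Q/(πD²) = 4·0.355/(π·0.385²) = 3.049 m/s
Re = VD/ν = 3.049·0.385/1.29×10^-6 = 9.10×10^5 → turbulent
ε/D = 0.0017/385 = 4.42×10^-6
Swamee-Jain: f = 0.01190
h_f = f(L/D)V²/(2g) = 0.01190·(421/0.385)·3.049²/(2·9.81) = 6.166 m

h_f ≈ 6.17 m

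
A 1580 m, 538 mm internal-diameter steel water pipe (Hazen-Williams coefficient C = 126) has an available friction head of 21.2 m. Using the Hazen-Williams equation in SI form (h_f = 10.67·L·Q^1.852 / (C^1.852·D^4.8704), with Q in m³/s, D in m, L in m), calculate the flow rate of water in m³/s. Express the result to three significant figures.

Q ≈ 0.670 m³/s

Rearranging: Q = [h_f·C^1.852·D^4.8704 / (10.67·L)]^(1/1.852)
Q = [21.2·126^1.852·0.538^4.8704 / (10.67·1580)]^0.540 = 0.6703 m³/s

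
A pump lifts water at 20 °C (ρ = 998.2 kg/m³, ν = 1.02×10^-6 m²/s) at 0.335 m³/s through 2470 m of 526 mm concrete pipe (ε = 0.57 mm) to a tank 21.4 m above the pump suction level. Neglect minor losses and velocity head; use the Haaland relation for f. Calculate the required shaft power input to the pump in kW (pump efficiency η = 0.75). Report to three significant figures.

V = 4Q/(πD²) = 1.542 m/s; Re = 7.95×10^5; ε/D = 0.00108; f = 0.02038
h_f = f(L/D)V²/2g = 11.59 m
Total head H = z + h_f = 21.4 + 11.59 = 32.99 m
P_hyd = ρgQH = 998.2·9.81·0.335·32.99 = 108.2 kW
P_shaft = P_hyd/η = 108.2/0.75 = 144.3 kW

P_shaft ≈ 144 kW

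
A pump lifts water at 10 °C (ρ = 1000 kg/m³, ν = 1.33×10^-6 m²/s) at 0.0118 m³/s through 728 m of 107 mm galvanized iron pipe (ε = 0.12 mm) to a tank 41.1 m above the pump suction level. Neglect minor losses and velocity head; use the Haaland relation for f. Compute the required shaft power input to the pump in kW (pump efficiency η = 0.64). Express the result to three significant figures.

P_shaft ≈ 9.84 kW

V = 4Q/(πD²) = 1.312 m/s; Re = 1.06×10^5; ε/D = 0.00112; f = 0.02228
h_f = f(L/D)V²/2g = 13.30 m
Total head H = z + h_f = 41.1 + 13.30 = 54.40 m
P_hyd = ρgQH = 1000·9.81·0.0118·54.40 = 6.298 kW
P_shaft = P_hyd/η = 6.298/0.64 = 9.840 kW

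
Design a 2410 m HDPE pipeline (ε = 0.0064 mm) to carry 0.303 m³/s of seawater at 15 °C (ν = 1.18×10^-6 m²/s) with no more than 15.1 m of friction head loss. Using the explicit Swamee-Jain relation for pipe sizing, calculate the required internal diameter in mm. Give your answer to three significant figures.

Swamee-Jain (Type III): D = 0.66·[ε^1.25·(LQ²/(gh_f))^4.75 + ν·Q^9.4·(L/(gh_f))^5.2]^0.04
LQ²/(gh_f) = 1.494; L/(gh_f) = 16.27
Term 1 = ε^1.25·(…)^4.75 = 2.16×10^-6; Term 2 = ν·Q^9.4·(…)^5.2 = 3.14×10^-5
D = 0.66·(2.16×10^-6 + 3.14×10^-5)^0.04 = 0.4371 m = 437 mm
Check: V = 2.02 m/s, Re = 7.48×10^5, f = 0.01249, h_f = 14.3 m ≈ 15.1 m ✓

D ≈ 437 mm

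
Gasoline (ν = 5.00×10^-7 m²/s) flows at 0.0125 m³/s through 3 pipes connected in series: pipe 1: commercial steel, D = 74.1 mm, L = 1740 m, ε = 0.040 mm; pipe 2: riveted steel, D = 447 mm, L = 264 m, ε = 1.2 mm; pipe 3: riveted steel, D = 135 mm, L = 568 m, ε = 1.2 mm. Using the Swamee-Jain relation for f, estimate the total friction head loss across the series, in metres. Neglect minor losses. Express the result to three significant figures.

H ≈ 189 m

Pipe 1: V = 2.899 m/s, Re = 4.30×10^5, ε/D = 5.40×10^-4, f = 0.01816, h_1 = f(L/D)V²/2g = 182.6 m
Pipe 2: V = 0.07965 m/s, Re = 7.12×10^4, ε/D = 0.00268, f = 0.02755, h_2 = f(L/D)V²/2g = 0.005262 m
Pipe 3: V = 0.8733 m/s, Re = 2.36×10^5, ε/D = 0.00889, f = 0.03686, h_3 = f(L/D)V²/2g = 6.027 m
Series → Q common, losses add: H = Σh = 188.6 m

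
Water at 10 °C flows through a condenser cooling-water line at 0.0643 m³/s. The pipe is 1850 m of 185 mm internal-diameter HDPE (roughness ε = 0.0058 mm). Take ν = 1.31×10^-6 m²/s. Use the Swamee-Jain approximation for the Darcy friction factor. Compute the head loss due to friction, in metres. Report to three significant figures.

h_f ≈ 42.1 m

V = 4Q/(πD²) = 4·0.0643/(π·0.185²) = 2.392 m/s
Re = VD/ν = 2.392·0.185/1.31×10^-6 = 3.38×10^5 → turbulent
ε/D = 0.0058/185 = 3.14×10^-5
Swamee-Jain: f = 0.01445
h_f = f(L/D)V²/(2g) = 0.01445·(1850/0.185)·2.392²/(2·9.81) = 42.13 m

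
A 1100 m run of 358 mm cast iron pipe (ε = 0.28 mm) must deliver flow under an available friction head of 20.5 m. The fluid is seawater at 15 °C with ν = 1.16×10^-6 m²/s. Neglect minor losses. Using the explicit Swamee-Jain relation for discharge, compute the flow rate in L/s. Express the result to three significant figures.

Q ≈ 265 L/s

Swamee-Jain (Type II): Q = -0.965·√(gD⁵h_f/L)·ln[ε/(3.7D) + √(3.17ν²L/(gD³h_f))]
√(gD⁵h_f/L) = √(9.81·0.358⁵·20.5/1100) = 0.03279
ε/(3.7D) = 2.11×10^-4; √(3.17ν²L/(gD³h_f)) = 2.26×10^-5
Q = -0.965·0.03279·ln(2.339×10^-4) = 0.2645 m³/s
Check: V = 2.63 m/s, Re = 8.11×10^5, f = 0.01906, h_f = 20.6 m ≈ 20.5 m ✓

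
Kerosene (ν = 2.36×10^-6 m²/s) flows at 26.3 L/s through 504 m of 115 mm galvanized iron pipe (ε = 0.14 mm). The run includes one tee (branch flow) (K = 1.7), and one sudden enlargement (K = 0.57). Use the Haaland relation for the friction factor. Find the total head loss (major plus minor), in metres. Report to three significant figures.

V = 4Q/(πD²) = 2.532 m/s; V²/2g = 0.3268 m
Re = 1.23×10^5, ε/D = 0.00122 → f = 0.02235 (Haaland)
Major: h_f = f(L/D)·V²/2g = 0.02235·4383·0.3268 = 32.00 m
Minor: ΣK = 2.27; h_m = ΣK·V²/2g = 0.7418 m
Total H_L = 32.00 + 0.7418 = 32.74 m

H_L ≈ 32.7 m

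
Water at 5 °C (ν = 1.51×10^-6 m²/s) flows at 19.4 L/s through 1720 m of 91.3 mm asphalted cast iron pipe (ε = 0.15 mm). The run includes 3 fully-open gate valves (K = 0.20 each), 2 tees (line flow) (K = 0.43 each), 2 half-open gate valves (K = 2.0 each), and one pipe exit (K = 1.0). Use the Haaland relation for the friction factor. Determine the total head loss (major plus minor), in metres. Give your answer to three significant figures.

V = 4Q/(πD²) = 2.963 m/s; V²/2g = 0.4476 m
Re = 1.79×10^5, ε/D = 0.00164 → f = 0.02328 (Haaland)
Major: h_f = f(L/D)·V²/2g = 0.02328·18839·0.4476 = 196.3 m
Minor: ΣK = 6.46; h_m = ΣK·V²/2g = 2.891 m
Total H_L = 196.3 + 2.891 = 199.2 m

H_L ≈ 199 m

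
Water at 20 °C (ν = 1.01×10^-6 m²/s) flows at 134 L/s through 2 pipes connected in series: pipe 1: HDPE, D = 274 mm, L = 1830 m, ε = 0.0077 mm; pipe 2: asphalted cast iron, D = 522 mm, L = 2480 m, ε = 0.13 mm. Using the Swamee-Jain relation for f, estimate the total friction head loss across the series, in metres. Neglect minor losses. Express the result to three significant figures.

Pipe 1: V = 2.273 m/s, Re = 6.17×10^5, ε/D = 2.81×10^-5, f = 0.01311, h_1 = f(L/D)V²/2g = 23.04 m
Pipe 2: V = 0.6261 m/s, Re = 3.24×10^5, ε/D = 2.49×10^-4, f = 0.01657, h_2 = f(L/D)V²/2g = 1.573 m
Series → Q common, losses add: H = Σh = 24.61 m

H ≈ 24.6 m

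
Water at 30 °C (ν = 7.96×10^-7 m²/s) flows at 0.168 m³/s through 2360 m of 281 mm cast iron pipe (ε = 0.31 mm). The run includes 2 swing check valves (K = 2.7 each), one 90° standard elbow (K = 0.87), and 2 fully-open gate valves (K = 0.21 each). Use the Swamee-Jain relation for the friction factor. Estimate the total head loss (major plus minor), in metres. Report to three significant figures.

H_L ≈ 66.9 m

V = 4Q/(πD²) = 2.709 m/s; V²/2g = 0.3740 m
Re = 9.56×10^5, ε/D = 0.00110 → f = 0.02050 (Swamee-Jain)
Major: h_f = f(L/D)·V²/2g = 0.02050·8399·0.3740 = 64.40 m
Minor: ΣK = 6.69; h_m = ΣK·V²/2g = 2.502 m
Total H_L = 64.40 + 2.502 = 66.90 m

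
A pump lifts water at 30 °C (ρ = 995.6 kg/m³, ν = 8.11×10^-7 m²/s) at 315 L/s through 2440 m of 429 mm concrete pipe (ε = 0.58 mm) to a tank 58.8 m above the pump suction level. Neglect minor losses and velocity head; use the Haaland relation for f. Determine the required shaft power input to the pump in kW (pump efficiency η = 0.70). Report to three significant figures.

P_shaft ≈ 388 kW

V = 4Q/(πD²) = 2.179 m/s; Re = 1.15×10^6; ε/D = 0.00135; f = 0.02139
h_f = f(L/D)V²/2g = 29.45 m
Total head H = z + h_f = 58.8 + 29.45 = 88.25 m
P_hyd = ρgQH = 995.6·9.81·0.315·88.25 = 271.5 kW
P_shaft = P_hyd/η = 271.5/0.70 = 387.9 kW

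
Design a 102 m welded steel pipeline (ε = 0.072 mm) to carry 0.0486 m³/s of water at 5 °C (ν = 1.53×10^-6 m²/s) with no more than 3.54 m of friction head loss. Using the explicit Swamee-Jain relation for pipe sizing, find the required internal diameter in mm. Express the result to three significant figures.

Swamee-Jain (Type III): D = 0.66·[ε^1.25·(LQ²/(gh_f))^4.75 + ν·Q^9.4·(L/(gh_f))^5.2]^0.04
LQ²/(gh_f) = 0.006937; L/(gh_f) = 2.937
Term 1 = ε^1.25·(…)^4.75 = 3.69×10^-16; Term 2 = ν·Q^9.4·(…)^5.2 = 1.87×10^-16
D = 0.66·(3.69×10^-16 + 1.87×10^-16)^0.04 = 0.1619 m = 162 mm
Check: V = 2.36 m/s, Re = 2.50×10^5, f = 0.01827, h_f = 3.26 m ≈ 3.54 m ✓

D ≈ 162 mm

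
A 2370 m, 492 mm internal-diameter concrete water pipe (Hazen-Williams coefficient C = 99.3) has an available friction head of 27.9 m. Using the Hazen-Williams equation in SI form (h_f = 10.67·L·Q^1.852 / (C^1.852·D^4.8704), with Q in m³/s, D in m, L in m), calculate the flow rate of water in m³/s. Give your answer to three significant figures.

Q ≈ 0.389 m³/s

Rearranging: Q = [h_f·C^1.852·D^4.8704 / (10.67·L)]^(1/1.852)
Q = [27.9·99.3^1.852·0.492^4.8704 / (10.67·2370)]^0.540 = 0.3891 m³/s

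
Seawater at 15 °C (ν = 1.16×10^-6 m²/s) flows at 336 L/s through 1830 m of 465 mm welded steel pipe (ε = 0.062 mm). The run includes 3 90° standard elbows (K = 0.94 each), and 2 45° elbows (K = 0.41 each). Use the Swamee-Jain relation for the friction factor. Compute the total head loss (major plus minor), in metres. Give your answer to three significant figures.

H_L ≈ 11.9 m

V = 4Q/(πD²) = 1.979 m/s; V²/2g = 0.1995 m
Re = 7.93×10^5, ε/D = 1.33×10^-4 → f = 0.01422 (Swamee-Jain)
Major: h_f = f(L/D)·V²/2g = 0.01422·3935·0.1995 = 11.17 m
Minor: ΣK = 3.64; h_m = ΣK·V²/2g = 0.7263 m
Total H_L = 11.17 + 0.7263 = 11.89 m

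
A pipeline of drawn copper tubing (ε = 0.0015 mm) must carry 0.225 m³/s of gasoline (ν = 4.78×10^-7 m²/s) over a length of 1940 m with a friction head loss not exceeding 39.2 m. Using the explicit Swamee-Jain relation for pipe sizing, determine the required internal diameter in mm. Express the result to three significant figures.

D ≈ 295 mm

Swamee-Jain (Type III): D = 0.66·[ε^1.25·(LQ²/(gh_f))^4.75 + ν·Q^9.4·(L/(gh_f))^5.2]^0.04
LQ²/(gh_f) = 0.2554; L/(gh_f) = 5.045
Term 1 = ε^1.25·(…)^4.75 = 8.02×10^-11; Term 2 = ν·Q^9.4·(…)^5.2 = 1.76×10^-9
D = 0.66·(8.02×10^-11 + 1.76×10^-9)^0.04 = 0.2952 m = 295 mm
Check: V = 3.29 m/s, Re = 2.03×10^6, f = 0.01054, h_f = 38.1 m ≈ 39.2 m ✓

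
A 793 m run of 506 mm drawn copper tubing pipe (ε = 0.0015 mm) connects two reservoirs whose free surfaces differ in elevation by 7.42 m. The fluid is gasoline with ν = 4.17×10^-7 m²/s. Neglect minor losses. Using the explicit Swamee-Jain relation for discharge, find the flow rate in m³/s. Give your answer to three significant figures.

Swamee-Jain (Type II): Q = -0.965·√(gD⁵h_f/L)·ln[ε/(3.7D) + √(3.17ν²L/(gD³h_f))]
√(gD⁵h_f/L) = √(9.81·0.506⁵·7.42/793) = 0.05518
ε/(3.7D) = 8.01×10^-7; √(3.17ν²L/(gD³h_f)) = 6.81×10^-6
Q = -0.965·0.05518·ln(7.610×10^-6) = 0.6276 m³/s
Check: V = 3.12 m/s, Re = 3.79×10^6, f = 0.009560, h_f = 7.44 m ≈ 7.42 m ✓

Q ≈ 0.628 m³/s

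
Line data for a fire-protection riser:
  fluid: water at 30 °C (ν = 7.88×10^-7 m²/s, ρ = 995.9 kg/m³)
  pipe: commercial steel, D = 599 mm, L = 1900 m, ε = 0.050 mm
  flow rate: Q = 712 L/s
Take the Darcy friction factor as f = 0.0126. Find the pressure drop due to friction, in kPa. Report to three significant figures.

V = 4Q/(πD²) = 4·0.712/(π·0.599²) = 2.527 m/s
h_f = f(L/D)V²/(2g) = 0.01260·(1900/0.599)·2.527²/(2·9.81) = 13.00 m
Δp = ρg·h_f = 995.9·9.81·13.00 = 127.0 kPa

Δp ≈ 127 kPa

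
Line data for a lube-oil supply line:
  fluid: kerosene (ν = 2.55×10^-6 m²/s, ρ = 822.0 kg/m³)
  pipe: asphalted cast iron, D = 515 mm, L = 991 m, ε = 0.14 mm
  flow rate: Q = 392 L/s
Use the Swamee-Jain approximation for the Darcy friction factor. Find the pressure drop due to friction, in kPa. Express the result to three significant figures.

V = 4Q/(πD²) = 4·0.392/(π·0.515²) = 1.882 m/s
Re = VD/ν = 1.882·0.515/2.55×10^-6 = 3.80×10^5 → turbulent
ε/D = 0.14/515 = 2.72×10^-4
Swamee-Jain: f = 0.01650
h_f = f(L/D)V²/(2g) = 0.01650·(991/0.515)·1.882²/(2·9.81) = 5.730 m
Δp = ρg·h_f = 822.0·9.81·5.730 = 46.21 kPa

Δp ≈ 46.2 kPa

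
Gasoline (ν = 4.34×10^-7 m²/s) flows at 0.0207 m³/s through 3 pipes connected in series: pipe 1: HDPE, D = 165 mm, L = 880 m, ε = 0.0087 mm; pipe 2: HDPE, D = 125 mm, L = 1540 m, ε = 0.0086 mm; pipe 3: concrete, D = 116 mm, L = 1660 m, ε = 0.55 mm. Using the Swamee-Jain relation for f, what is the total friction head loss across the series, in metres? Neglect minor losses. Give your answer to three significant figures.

Pipe 1: V = 0.9681 m/s, Re = 3.68×10^5, ε/D = 5.27×10^-5, f = 0.01450, h_1 = f(L/D)V²/2g = 3.694 m
Pipe 2: V = 1.687 m/s, Re = 4.86×10^5, ε/D = 6.88×10^-5, f = 0.01414, h_2 = f(L/D)V²/2g = 25.26 m
Pipe 3: V = 1.959 m/s, Re = 5.24×10^5, ε/D = 0.00474, f = 0.03017, h_3 = f(L/D)V²/2g = 84.42 m
Series → Q common, losses add: H = Σh = 113.4 m

H ≈ 113 m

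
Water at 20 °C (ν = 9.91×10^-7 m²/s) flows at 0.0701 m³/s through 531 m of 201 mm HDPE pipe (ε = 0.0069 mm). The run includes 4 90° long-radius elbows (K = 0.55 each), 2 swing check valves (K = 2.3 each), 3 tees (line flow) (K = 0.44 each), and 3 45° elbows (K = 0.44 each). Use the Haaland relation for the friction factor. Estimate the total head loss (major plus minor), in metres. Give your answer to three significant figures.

V = 4Q/(πD²) = 2.209 m/s; V²/2g = 0.2488 m
Re = 4.48×10^5, ε/D = 3.43×10^-5 → f = 0.01371 (Haaland)
Major: h_f = f(L/D)·V²/2g = 0.01371·2642·0.2488 = 9.009 m
Minor: ΣK = 9.44; h_m = ΣK·V²/2g = 2.348 m
Total H_L = 9.009 + 2.348 = 11.36 m

H_L ≈ 11.4 m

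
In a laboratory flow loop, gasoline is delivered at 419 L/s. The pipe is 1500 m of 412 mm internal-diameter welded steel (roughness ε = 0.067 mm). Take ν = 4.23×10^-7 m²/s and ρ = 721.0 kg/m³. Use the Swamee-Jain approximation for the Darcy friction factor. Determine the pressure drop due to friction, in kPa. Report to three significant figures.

Δp ≈ 177 kPa

V = 4Q/(πD²) = 4·0.419/(π·0.412²) = 3.143 m/s
Re = VD/ν = 3.143·0.412/4.23×10^-7 = 3.06×10^6 → turbulent
ε/D = 0.067/412 = 1.63×10^-4
Swamee-Jain: f = 0.01364
h_f = f(L/D)V²/(2g) = 0.01364·(1500/0.412)·3.143²/(2·9.81) = 25.00 m
Δp = ρg·h_f = 721.0·9.81·25.00 = 176.8 kPa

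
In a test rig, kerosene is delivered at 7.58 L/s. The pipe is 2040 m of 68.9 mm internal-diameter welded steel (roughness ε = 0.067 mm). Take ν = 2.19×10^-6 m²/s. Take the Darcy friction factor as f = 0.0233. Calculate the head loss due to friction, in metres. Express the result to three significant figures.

V = 4Q/(πD²) = 4·0.00758/(π·0.0689²) = 2.033 m/s
h_f = f(L/D)V²/(2g) = 0.02330·(2040/0.0689)·2.033²/(2·9.81) = 145.3 m

h_f ≈ 145 m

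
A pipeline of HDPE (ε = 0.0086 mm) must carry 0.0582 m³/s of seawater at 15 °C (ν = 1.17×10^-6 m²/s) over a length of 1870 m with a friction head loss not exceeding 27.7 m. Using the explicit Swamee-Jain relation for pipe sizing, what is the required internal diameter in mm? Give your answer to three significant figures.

Swamee-Jain (Type III): D = 0.66·[ε^1.25·(LQ²/(gh_f))^4.75 + ν·Q^9.4·(L/(gh_f))^5.2]^0.04
LQ²/(gh_f) = 0.02331; L/(gh_f) = 6.882
Term 1 = ε^1.25·(…)^4.75 = 8.20×10^-15; Term 2 = ν·Q^9.4·(…)^5.2 = 6.52×10^-14
D = 0.66·(8.20×10^-15 + 6.52×10^-14)^0.04 = 0.1969 m = 197 mm
Check: V = 1.91 m/s, Re = 3.22×10^5, f = 0.01470, h_f = 26.0 m ≈ 27.7 m ✓

D ≈ 197 mm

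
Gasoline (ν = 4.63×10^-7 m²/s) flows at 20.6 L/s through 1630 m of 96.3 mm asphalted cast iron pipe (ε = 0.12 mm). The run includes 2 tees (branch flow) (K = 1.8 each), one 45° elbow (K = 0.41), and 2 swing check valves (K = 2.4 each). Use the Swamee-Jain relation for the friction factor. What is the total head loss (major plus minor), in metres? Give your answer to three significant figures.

H_L ≈ 150 m

V = 4Q/(πD²) = 2.828 m/s; V²/2g = 0.4077 m
Re = 5.88×10^5, ε/D = 0.00125 → f = 0.02128 (Swamee-Jain)
Major: h_f = f(L/D)·V²/2g = 0.02128·16926·0.4077 = 146.9 m
Minor: ΣK = 8.81; h_m = ΣK·V²/2g = 3.592 m
Total H_L = 146.9 + 3.592 = 150.4 m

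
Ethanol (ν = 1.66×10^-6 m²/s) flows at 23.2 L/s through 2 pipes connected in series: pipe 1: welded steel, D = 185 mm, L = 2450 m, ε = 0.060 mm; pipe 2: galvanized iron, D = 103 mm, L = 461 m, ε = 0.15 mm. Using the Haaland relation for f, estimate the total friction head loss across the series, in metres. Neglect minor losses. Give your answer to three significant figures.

Pipe 1: V = 0.8631 m/s, Re = 9.62×10^4, ε/D = 3.24×10^-4, f = 0.01942, h_1 = f(L/D)V²/2g = 9.764 m
Pipe 2: V = 2.784 m/s, Re = 1.73×10^5, ε/D = 0.00146, f = 0.02272, h_2 = f(L/D)V²/2g = 40.18 m
Series → Q common, losses add: H = Σh = 49.94 m

H ≈ 49.9 m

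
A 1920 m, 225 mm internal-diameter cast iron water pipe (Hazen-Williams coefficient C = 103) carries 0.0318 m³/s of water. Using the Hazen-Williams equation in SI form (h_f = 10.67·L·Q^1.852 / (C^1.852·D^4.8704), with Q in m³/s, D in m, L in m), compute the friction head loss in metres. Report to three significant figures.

h_f = 10.67·1920·0.0318^1.852 / (103^1.852·0.225^4.8704) = 9.232 m

h_f ≈ 9.23 m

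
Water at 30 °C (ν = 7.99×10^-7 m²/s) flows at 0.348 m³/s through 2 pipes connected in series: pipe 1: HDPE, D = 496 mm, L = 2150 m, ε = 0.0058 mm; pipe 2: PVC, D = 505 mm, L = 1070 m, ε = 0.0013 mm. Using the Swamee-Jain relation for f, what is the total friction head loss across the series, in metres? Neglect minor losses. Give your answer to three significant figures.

H ≈ 12.1 m

Pipe 1: V = 1.801 m/s, Re = 1.12×10^6, ε/D = 1.17×10^-5, f = 0.01170, h_1 = f(L/D)V²/2g = 8.383 m
Pipe 2: V = 1.737 m/s, Re = 1.10×10^6, ε/D = 2.57×10^-6, f = 0.01150, h_2 = f(L/D)V²/2g = 3.747 m
Series → Q common, losses add: H = Σh = 12.13 m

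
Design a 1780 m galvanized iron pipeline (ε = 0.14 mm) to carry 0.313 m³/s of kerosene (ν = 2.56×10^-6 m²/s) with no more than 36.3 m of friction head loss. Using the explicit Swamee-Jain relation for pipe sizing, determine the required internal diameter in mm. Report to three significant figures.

D ≈ 375 mm

Swamee-Jain (Type III): D = 0.66·[ε^1.25·(LQ²/(gh_f))^4.75 + ν·Q^9.4·(L/(gh_f))^5.2]^0.04
LQ²/(gh_f) = 0.4897; L/(gh_f) = 4.999
Term 1 = ε^1.25·(…)^4.75 = 5.13×10^-7; Term 2 = ν·Q^9.4·(…)^5.2 = 2.00×10^-7
D = 0.66·(5.13×10^-7 + 2.00×10^-7)^0.04 = 0.3747 m = 375 mm
Check: V = 2.84 m/s, Re = 4.15×10^5, f = 0.01713, h_f = 33.4 m ≈ 36.3 m ✓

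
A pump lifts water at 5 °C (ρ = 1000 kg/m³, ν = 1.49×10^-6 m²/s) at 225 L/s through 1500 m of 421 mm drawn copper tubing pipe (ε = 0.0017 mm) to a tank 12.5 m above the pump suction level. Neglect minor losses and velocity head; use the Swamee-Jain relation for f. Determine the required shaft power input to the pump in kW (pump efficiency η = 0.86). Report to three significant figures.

V = 4Q/(πD²) = 1.616 m/s; Re = 4.57×10^5; ε/D = 4.04×10^-6; f = 0.01337
h_f = f(L/D)V²/2g = 6.342 m
Total head H = z + h_f = 12.5 + 6.342 = 18.84 m
P_hyd = ρgQH = 1000·9.81·0.225·18.84 = 41.59 kW
P_shaft = P_hyd/η = 41.59/0.86 = 48.36 kW

P_shaft ≈ 48.4 kW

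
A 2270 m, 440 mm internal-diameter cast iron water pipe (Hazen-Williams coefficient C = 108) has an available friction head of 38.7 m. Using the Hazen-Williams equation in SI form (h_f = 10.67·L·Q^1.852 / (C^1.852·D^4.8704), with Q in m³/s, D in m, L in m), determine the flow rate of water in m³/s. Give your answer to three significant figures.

Q ≈ 0.385 m³/s

Rearranging: Q = [h_f·C^1.852·D^4.8704 / (10.67·L)]^(1/1.852)
Q = [38.7·108^1.852·0.440^4.8704 / (10.67·2270)]^0.540 = 0.3853 m³/s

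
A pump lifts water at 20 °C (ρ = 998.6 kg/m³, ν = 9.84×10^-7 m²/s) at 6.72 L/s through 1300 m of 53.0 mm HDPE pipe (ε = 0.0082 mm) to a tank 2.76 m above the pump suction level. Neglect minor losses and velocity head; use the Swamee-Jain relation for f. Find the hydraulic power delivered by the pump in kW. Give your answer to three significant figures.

P_hyd ≈ 13.4 kW

V = 4Q/(πD²) = 3.046 m/s; Re = 1.64×10^5; ε/D = 1.55×10^-4; f = 0.01730
h_f = f(L/D)V²/2g = 200.7 m
Total head H = z + h_f = 2.76 + 200.7 = 203.5 m
P_hyd = ρgQH = 998.6·9.81·0.00672·203.5 = 13.39 kW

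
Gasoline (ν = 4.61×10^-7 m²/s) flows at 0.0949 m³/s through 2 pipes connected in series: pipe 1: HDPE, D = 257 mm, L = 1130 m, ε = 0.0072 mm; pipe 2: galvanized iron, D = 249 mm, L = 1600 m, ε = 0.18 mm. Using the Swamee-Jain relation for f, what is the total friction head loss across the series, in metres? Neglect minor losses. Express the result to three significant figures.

H ≈ 32.3 m

Pipe 1: V = 1.829 m/s, Re = 1.02×10^6, ε/D = 2.80×10^-5, f = 0.01222, h_1 = f(L/D)V²/2g = 9.167 m
Pipe 2: V = 1.949 m/s, Re = 1.05×10^6, ε/D = 7.23×10^-4, f = 0.01863, h_2 = f(L/D)V²/2g = 23.17 m
Series → Q common, losses add: H = Σh = 32.34 m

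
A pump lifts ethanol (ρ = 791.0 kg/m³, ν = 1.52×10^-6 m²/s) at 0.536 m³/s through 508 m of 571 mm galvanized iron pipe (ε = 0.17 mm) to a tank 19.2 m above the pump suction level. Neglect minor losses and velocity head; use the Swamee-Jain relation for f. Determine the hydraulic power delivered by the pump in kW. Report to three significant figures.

V = 4Q/(πD²) = 2.093 m/s; Re = 7.86×10^5; ε/D = 2.98×10^-4; f = 0.01592
h_f = f(L/D)V²/2g = 3.162 m
Total head H = z + h_f = 19.2 + 3.162 = 22.36 m
P_hyd = ρgQH = 791.0·9.81·0.536·22.36 = 93.01 kW

P_hyd ≈ 93.0 kW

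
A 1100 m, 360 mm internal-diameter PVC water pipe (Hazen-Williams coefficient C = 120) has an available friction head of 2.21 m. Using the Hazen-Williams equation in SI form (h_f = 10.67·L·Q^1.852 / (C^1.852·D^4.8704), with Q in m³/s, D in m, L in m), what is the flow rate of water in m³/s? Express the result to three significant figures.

Q ≈ 0.0796 m³/s

Rearranging: Q = [h_f·C^1.852·D^4.8704 / (10.67·L)]^(1/1.852)
Q = [2.21·120^1.852·0.360^4.8704 / (10.67·1100)]^0.540 = 0.07960 m³/s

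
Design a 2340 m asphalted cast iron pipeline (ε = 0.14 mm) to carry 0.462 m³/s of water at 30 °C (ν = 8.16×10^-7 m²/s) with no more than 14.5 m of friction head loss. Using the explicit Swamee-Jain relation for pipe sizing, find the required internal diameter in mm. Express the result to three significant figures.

D ≈ 542 mm

Swamee-Jain (Type III): D = 0.66·[ε^1.25·(LQ²/(gh_f))^4.75 + ν·Q^9.4·(L/(gh_f))^5.2]^0.04
LQ²/(gh_f) = 3.511; L/(gh_f) = 16.45
Term 1 = ε^1.25·(…)^4.75 = 0.00594; Term 2 = ν·Q^9.4·(…)^5.2 = 0.00121
D = 0.66·(0.00594 + 0.00121)^0.04 = 0.5416 m = 542 mm
Check: V = 2.01 m/s, Re = 1.33×10^6, f = 0.01518, h_f = 13.4 m ≈ 14.5 m ✓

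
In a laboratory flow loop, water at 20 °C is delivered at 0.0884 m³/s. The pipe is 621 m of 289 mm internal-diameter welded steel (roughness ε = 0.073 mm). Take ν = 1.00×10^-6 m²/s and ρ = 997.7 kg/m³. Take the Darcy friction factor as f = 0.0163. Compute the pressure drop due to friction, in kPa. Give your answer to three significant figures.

Δp ≈ 31.7 kPa

V = 4Q/(πD²) = 4·0.0884/(π·0.289²) = 1.348 m/s
h_f = f(L/D)V²/(2g) = 0.01630·(621/0.289)·1.348²/(2·9.81) = 3.242 m
Δp = ρg·h_f = 997.7·9.81·3.242 = 31.73 kPa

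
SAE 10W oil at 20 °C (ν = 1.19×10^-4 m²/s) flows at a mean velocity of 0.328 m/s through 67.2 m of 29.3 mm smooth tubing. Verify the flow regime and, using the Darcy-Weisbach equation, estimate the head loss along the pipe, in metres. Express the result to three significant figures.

Re = VD/ν = 0.328·0.02930/1.19×10^-4 = 80.8 → laminar (Re < 2300)
f = 64/Re = 0.7925
h_f = f(L/D)V²/(2g) = 0.7925·(67.2/0.02930)·0.328²/(2·9.81) = 9.966 m

h_f ≈ 9.97 m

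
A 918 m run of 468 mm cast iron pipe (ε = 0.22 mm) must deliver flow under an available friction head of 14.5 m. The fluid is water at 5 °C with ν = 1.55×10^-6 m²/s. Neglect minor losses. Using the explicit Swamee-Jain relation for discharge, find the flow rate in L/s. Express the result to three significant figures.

Swamee-Jain (Type II): Q = -0.965·√(gD⁵h_f/L)·ln[ε/(3.7D) + √(3.17ν²L/(gD³h_f))]
√(gD⁵h_f/L) = √(9.81·0.468⁵·14.5/918) = 0.05898
ε/(3.7D) = 1.27×10^-4; √(3.17ν²L/(gD³h_f)) = 2.19×10^-5
Q = -0.965·0.05898·ln(1.489×10^-4) = 0.5015 m³/s
Check: V = 2.92 m/s, Re = 8.80×10^5, f = 0.01717, h_f = 14.6 m ≈ 14.5 m ✓

Q ≈ 502 L/s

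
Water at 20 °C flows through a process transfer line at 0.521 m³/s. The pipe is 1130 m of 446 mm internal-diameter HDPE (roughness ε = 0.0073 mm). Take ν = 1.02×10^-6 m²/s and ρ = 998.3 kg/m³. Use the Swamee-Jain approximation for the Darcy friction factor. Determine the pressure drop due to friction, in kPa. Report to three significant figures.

Δp ≈ 160 kPa

V = 4Q/(πD²) = 4·0.521/(π·0.446²) = 3.335 m/s
Re = VD/ν = 3.335·0.446/1.02×10^-6 = 1.46×10^6 → turbulent
ε/D = 0.0073/446 = 1.64×10^-5
Swamee-Jain: f = 0.01139
h_f = f(L/D)V²/(2g) = 0.01139·(1130/0.446)·3.335²/(2·9.81) = 16.36 m
Δp = ρg·h_f = 998.3·9.81·16.36 = 160.3 kPa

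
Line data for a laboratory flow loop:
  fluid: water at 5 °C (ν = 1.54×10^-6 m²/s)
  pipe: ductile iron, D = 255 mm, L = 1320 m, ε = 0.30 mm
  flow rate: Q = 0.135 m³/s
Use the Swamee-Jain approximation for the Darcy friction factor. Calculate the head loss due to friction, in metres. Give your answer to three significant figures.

V = 4Q/(πD²) = 4·0.135/(π·0.255²) = 2.643 m/s
Re = VD/ν = 2.643·0.255/1.54×10^-6 = 4.38×10^5 → turbulent
ε/D = 0.30/255 = 0.00118
Swamee-Jain: f = 0.02117
h_f = f(L/D)V²/(2g) = 0.02117·(1320/0.255)·2.643²/(2·9.81) = 39.03 m

h_f ≈ 39.0 m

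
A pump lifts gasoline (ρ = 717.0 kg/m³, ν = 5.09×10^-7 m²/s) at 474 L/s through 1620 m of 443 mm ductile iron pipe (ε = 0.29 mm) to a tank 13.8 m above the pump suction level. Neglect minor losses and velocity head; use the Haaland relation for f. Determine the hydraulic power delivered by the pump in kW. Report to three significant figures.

P_hyd ≈ 151 kW

V = 4Q/(πD²) = 3.075 m/s; Re = 2.68×10^6; ε/D = 6.55×10^-4; f = 0.01793
h_f = f(L/D)V²/2g = 31.61 m
Total head H = z + h_f = 13.8 + 31.61 = 45.41 m
P_hyd = ρgQH = 717.0·9.81·0.474·45.41 = 151.4 kW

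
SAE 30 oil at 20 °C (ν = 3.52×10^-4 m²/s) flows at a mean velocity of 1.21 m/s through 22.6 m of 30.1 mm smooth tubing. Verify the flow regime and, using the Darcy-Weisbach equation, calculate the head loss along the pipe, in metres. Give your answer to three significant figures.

h_f ≈ 34.7 m

Re = VD/ν = 1.21·0.03010/3.52×10^-4 = 103 → laminar (Re < 2300)
f = 64/Re = 0.6185
h_f = f(L/D)V²/(2g) = 0.6185·(22.6/0.03010)·1.21²/(2·9.81) = 34.66 m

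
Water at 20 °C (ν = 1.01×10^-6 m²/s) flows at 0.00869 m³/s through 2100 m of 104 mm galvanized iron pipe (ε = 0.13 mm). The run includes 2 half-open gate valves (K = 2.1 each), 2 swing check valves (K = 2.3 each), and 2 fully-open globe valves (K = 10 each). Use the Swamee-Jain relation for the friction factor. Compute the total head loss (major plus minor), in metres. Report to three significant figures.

H_L ≈ 26.4 m

V = 4Q/(πD²) = 1.023 m/s; V²/2g = 0.05334 m
Re = 1.05×10^5, ε/D = 0.00125 → f = 0.02308 (Swamee-Jain)
Major: h_f = f(L/D)·V²/2g = 0.02308·20192·0.05334 = 24.85 m
Minor: ΣK = 28.8; h_m = ΣK·V²/2g = 1.536 m
Total H_L = 24.85 + 1.536 = 26.39 m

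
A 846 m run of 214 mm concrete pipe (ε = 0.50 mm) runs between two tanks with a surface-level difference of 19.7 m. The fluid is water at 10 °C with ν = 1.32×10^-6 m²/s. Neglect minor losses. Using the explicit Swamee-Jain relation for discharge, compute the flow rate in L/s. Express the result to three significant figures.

Q ≈ 71.2 L/s

Swamee-Jain (Type II): Q = -0.965·√(gD⁵h_f/L)·ln[ε/(3.7D) + √(3.17ν²L/(gD³h_f))]
√(gD⁵h_f/L) = √(9.81·0.214⁵·19.7/846) = 0.01013
ε/(3.7D) = 6.31×10^-4; √(3.17ν²L/(gD³h_f)) = 4.97×10^-5
Q = -0.965·0.01013·ln(6.811×10^-4) = 0.07125 m³/s
Check: V = 1.98 m/s, Re = 3.21×10^5, f = 0.02507, h_f = 19.8 m ≈ 19.7 m ✓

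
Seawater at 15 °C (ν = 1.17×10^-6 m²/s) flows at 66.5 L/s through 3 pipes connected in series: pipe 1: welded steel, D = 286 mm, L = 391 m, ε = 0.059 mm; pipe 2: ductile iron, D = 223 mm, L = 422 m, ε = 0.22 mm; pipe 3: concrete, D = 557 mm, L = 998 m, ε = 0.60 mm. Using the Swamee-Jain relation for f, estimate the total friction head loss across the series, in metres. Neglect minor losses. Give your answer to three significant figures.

H ≈ 7.16 m

Pipe 1: V = 1.035 m/s, Re = 2.53×10^5, ε/D = 2.06×10^-4, f = 0.01668, h_1 = f(L/D)V²/2g = 1.245 m
Pipe 2: V = 1.703 m/s, Re = 3.25×10^5, ε/D = 9.87×10^-4, f = 0.02062, h_2 = f(L/D)V²/2g = 5.765 m
Pipe 3: V = 0.2729 m/s, Re = 1.30×10^5, ε/D = 0.00108, f = 0.02212, h_3 = f(L/D)V²/2g = 0.1504 m
Series → Q common, losses add: H = Σh = 7.161 m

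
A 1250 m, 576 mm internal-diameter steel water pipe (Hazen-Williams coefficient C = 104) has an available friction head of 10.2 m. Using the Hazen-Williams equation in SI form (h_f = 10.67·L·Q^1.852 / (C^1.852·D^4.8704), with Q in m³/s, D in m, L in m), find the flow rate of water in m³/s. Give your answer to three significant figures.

Rearranging: Q = [h_f·C^1.852·D^4.8704 / (10.67·L)]^(1/1.852)
Q = [10.2·104^1.852·0.576^4.8704 / (10.67·1250)]^0.540 = 0.5061 m³/s

Q ≈ 0.506 m³/s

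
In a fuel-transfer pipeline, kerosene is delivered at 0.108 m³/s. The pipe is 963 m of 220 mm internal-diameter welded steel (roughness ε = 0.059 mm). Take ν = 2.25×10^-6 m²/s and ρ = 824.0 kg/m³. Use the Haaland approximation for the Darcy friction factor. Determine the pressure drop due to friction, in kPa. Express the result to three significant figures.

Δp ≈ 243 kPa

V = 4Q/(πD²) = 4·0.108/(π·0.220²) = 2.841 m/s
Re = VD/ν = 2.841·0.220/2.25×10^-6 = 2.78×10^5 → turbulent
ε/D = 0.059/220 = 2.68×10^-4
Haaland: f = 0.01670
h_f = f(L/D)V²/(2g) = 0.01670·(963/0.220)·2.841²/(2·9.81) = 30.08 m
Δp = ρg·h_f = 824.0·9.81·30.08 = 243.1 kPa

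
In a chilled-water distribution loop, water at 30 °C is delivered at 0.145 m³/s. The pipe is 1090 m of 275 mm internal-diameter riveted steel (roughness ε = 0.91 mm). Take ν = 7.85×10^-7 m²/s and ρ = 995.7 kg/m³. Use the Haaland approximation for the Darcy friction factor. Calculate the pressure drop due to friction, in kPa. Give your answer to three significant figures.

V = 4Q/(πD²) = 4·0.145/(π·0.275²) = 2.441 m/s
Re = VD/ν = 2.441·0.275/7.85×10^-7 = 8.55×10^5 → turbulent
ε/D = 0.91/275 = 0.00331
Haaland: f = 0.02709
h_f = f(L/D)V²/(2g) = 0.02709·(1090/0.275)·2.441²/(2·9.81) = 32.61 m
Δp = ρg·h_f = 995.7·9.81·32.61 = 318.6 kPa

Δp ≈ 319 kPa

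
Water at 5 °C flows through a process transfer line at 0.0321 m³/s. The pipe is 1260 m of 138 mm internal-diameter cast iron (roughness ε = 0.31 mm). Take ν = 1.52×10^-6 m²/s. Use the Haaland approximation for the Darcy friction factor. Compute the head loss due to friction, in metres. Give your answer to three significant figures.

h_f ≈ 53.5 m

V = 4Q/(πD²) = 4·0.0321/(π·0.138²) = 2.146 m/s
Re = VD/ν = 2.146·0.138/1.52×10^-6 = 1.95×10^5 → turbulent
ε/D = 0.31/138 = 0.00225
Haaland: f = 0.02495
h_f = f(L/D)V²/(2g) = 0.02495·(1260/0.138)·2.146²/(2·9.81) = 53.49 m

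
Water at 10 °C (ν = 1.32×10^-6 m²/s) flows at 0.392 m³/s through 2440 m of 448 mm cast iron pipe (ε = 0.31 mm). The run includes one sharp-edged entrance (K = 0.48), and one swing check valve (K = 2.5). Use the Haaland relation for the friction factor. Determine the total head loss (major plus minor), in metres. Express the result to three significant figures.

H_L ≈ 32.6 m

V = 4Q/(πD²) = 2.487 m/s; V²/2g = 0.3152 m
Re = 8.44×10^5, ε/D = 6.92×10^-4 → f = 0.01843 (Haaland)
Major: h_f = f(L/D)·V²/2g = 0.01843·5446·0.3152 = 31.64 m
Minor: ΣK = 2.98; h_m = ΣK·V²/2g = 0.9393 m
Total H_L = 31.64 + 0.9393 = 32.58 m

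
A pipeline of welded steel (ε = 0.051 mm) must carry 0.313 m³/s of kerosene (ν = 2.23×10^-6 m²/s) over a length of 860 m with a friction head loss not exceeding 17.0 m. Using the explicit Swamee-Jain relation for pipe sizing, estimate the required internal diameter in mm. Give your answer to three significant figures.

D ≈ 365 mm

Swamee-Jain (Type III): D = 0.66·[ε^1.25·(LQ²/(gh_f))^4.75 + ν·Q^9.4·(L/(gh_f))^5.2]^0.04
LQ²/(gh_f) = 0.5052; L/(gh_f) = 5.157
Term 1 = ε^1.25·(…)^4.75 = 1.68×10^-7; Term 2 = ν·Q^9.4·(…)^5.2 = 2.05×10^-7
D = 0.66·(1.68×10^-7 + 2.05×10^-7)^0.04 = 0.3651 m = 365 mm
Check: V = 2.99 m/s, Re = 4.89×10^5, f = 0.01494, h_f = 16.0 m ≈ 17.0 m ✓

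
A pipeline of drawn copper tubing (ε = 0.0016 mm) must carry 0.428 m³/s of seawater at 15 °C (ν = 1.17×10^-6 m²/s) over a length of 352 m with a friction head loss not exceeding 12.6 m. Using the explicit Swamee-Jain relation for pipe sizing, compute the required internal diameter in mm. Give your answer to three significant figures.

D ≈ 346 mm

Swamee-Jain (Type III): D = 0.66·[ε^1.25·(LQ²/(gh_f))^4.75 + ν·Q^9.4·(L/(gh_f))^5.2]^0.04
LQ²/(gh_f) = 0.5217; L/(gh_f) = 2.848
Term 1 = ε^1.25·(…)^4.75 = 2.59×10^-9; Term 2 = ν·Q^9.4·(…)^5.2 = 9.27×10^-8
D = 0.66·(2.59×10^-9 + 9.27×10^-8)^0.04 = 0.3457 m = 346 mm
Check: V = 4.56 m/s, Re = 1.35×10^6, f = 0.01119, h_f = 12.1 m ≈ 12.6 m ✓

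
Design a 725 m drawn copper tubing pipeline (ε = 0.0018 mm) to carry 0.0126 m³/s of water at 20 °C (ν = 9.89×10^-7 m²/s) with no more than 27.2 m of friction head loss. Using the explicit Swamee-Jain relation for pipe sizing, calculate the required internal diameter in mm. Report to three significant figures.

D ≈ 90.3 mm

Swamee-Jain (Type III): D = 0.66·[ε^1.25·(LQ²/(gh_f))^4.75 + ν·Q^9.4·(L/(gh_f))^5.2]^0.04
LQ²/(gh_f) = 4.314×10^-4; L/(gh_f) = 2.717
Term 1 = ε^1.25·(…)^4.75 = 6.83×10^-24; Term 2 = ν·Q^9.4·(…)^5.2 = 2.49×10^-22
D = 0.66·(6.83×10^-24 + 2.49×10^-22)^0.04 = 0.09033 m = 90.3 mm
Check: V = 1.97 m/s, Re = 1.80×10^5, f = 0.01603, h_f = 25.4 m ≈ 27.2 m ✓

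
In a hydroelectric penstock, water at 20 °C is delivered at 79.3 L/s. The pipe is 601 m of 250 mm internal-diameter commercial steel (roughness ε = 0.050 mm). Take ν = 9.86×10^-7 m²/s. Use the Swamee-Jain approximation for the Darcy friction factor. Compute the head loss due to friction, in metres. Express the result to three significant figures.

h_f ≈ 5.05 m

V = 4Q/(πD²) = 4·0.0793/(π·0.250²) = 1.615 m/s
Re = VD/ν = 1.615·0.250/9.86×10^-7 = 4.10×10^5 → turbulent
ε/D = 0.050/250 = 2.00×10^-4
Swamee-Jain: f = 0.01579
h_f = f(L/D)V²/(2g) = 0.01579·(601/0.250)·1.615²/(2·9.81) = 5.051 m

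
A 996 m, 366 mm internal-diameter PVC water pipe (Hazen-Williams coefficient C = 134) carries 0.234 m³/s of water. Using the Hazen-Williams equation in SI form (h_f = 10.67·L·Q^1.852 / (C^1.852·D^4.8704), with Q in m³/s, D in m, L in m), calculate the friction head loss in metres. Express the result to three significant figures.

h_f = 10.67·996·0.234^1.852 / (134^1.852·0.366^4.8704) = 11.09 m

h_f ≈ 11.1 m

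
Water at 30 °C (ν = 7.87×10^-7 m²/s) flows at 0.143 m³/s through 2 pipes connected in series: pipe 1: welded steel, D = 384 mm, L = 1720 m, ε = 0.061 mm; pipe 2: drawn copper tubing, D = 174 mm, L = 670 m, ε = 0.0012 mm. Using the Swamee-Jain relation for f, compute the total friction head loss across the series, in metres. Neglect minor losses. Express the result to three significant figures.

H ≈ 85.2 m

Pipe 1: V = 1.235 m/s, Re = 6.02×10^5, ε/D = 1.59×10^-4, f = 0.01485, h_1 = f(L/D)V²/2g = 5.170 m
Pipe 2: V = 6.014 m/s, Re = 1.33×10^6, ε/D = 6.90×10^-6, f = 0.01127, h_2 = f(L/D)V²/2g = 80.02 m
Series → Q common, losses add: H = Σh = 85.19 m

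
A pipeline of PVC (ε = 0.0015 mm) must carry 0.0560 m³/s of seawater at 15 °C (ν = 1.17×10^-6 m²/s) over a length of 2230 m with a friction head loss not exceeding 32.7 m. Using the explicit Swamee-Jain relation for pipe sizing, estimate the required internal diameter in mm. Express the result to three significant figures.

Swamee-Jain (Type III): D = 0.66·[ε^1.25·(LQ²/(gh_f))^4.75 + ν·Q^9.4·(L/(gh_f))^5.2]^0.04
LQ²/(gh_f) = 0.02180; L/(gh_f) = 6.952
Term 1 = ε^1.25·(…)^4.75 = 6.73×10^-16; Term 2 = ν·Q^9.4·(…)^5.2 = 4.79×10^-14
D = 0.66·(6.73×10^-16 + 4.79×10^-14)^0.04 = 0.1936 m = 194 mm
Check: V = 1.90 m/s, Re = 3.15×10^5, f = 0.01434, h_f = 30.4 m ≈ 32.7 m ✓

D ≈ 194 mm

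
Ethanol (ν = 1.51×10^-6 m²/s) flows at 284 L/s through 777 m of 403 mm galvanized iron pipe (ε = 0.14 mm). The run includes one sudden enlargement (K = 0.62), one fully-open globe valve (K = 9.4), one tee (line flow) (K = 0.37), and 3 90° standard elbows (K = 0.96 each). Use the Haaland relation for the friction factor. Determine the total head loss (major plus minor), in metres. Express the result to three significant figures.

V = 4Q/(πD²) = 2.226 m/s; V²/2g = 0.2527 m
Re = 5.94×10^5, ε/D = 3.47×10^-4 → f = 0.01637 (Haaland)
Major: h_f = f(L/D)·V²/2g = 0.01637·1928·0.2527 = 7.974 m
Minor: ΣK = 13.3; h_m = ΣK·V²/2g = 3.353 m
Total H_L = 7.974 + 3.353 = 11.33 m

H_L ≈ 11.3 m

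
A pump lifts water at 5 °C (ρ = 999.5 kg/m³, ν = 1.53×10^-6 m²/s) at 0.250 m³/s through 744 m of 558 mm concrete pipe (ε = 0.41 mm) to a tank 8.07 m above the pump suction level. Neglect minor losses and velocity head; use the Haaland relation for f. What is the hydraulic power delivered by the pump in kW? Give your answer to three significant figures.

V = 4Q/(πD²) = 1.022 m/s; Re = 3.73×10^5; ε/D = 7.35×10^-4; f = 0.01913
h_f = f(L/D)V²/2g = 1.359 m
Total head H = z + h_f = 8.07 + 1.359 = 9.429 m
P_hyd = ρgQH = 999.5·9.81·0.250·9.429 = 23.11 kW

P_hyd ≈ 23.1 kW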